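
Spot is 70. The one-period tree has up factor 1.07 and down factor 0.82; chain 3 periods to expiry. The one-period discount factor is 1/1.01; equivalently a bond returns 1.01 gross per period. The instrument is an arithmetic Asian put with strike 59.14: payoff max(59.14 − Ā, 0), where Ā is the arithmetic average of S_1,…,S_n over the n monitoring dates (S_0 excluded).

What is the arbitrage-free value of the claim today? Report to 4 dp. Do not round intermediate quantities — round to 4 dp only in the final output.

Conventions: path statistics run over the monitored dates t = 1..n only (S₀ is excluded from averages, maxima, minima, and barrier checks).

price = 0.5903

Under the martingale measure an up-move has probability p* = 0.7600; value the claim as the probability-weighted average of per-path payoffs, discounted 3 periods at R = 1.01.
Enumerate all 2^3 = 8 price paths (U = up ×1.07, D = down ×0.82); each path with k up-moves has probability p*^k·(1−p*)^(3−k).
DDD: Ā=47.6879, payoff=11.4521, prob=0.013824
UDD: Ā=62.2269, payoff=0.0000, prob=0.043776
DUD: Ā=56.3936, payoff=2.7464, prob=0.043776
UUD: Ā=73.5868, payoff=0.0000, prob=0.138624
DDU: Ā=51.6103, payoff=7.5297, prob=0.043776
UDU: Ā=67.3451, payoff=0.0000, prob=0.138624
DUU: Ā=61.5118, payoff=0.0000, prob=0.138624
UUU: Ā=80.2653, payoff=0.0000, prob=0.438976
Price = Σ prob·payoff / R^3 = 0.608163 / 1.030301 = 0.5903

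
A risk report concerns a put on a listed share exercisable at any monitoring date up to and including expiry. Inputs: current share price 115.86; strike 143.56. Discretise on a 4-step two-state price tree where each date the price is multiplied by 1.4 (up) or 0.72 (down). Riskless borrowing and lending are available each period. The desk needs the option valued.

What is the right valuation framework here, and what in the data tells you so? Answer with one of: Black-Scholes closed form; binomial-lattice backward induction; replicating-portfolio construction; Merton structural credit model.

framework: binomial-lattice backward induction

Key observation: the exercise right at every one of the 4 steps is what matters: each node needs max(143.56 − S, continuation), which only the stepwise tree valuation starting from spot 115.86 delivers.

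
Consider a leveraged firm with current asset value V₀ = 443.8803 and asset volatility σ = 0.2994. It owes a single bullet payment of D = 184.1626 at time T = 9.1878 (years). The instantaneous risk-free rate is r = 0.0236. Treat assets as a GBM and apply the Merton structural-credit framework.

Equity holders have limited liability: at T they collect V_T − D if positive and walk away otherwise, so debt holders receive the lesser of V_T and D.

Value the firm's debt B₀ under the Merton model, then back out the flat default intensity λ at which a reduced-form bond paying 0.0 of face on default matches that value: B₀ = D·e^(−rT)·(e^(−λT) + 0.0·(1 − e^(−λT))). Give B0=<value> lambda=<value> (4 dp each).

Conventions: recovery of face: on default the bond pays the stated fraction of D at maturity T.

Apply the equity-as-call identities (strike 184.1626, horizon 9.1878 years):
d₁ = [ln(V₀/D) + (r + σ²/2)T] / (σ√T)
   = [ln(443.8803/184.1626) + (0.0236 + 0.5·0.2994²)·9.1878] / (0.2994·√9.1878)
   = [0.879736 + 0.628631] / 0.907523 = 1.662070
d₂ = d₁ − σ√T = 1.662070 − 0.907523 = 0.754548
N(d₁) = 0.951751,  N(d₂) = 0.774740,  e^(−rT) = 0.805065
E₀ = V₀·N(d₁) − D·e^(−rT)·N(d₂)
   = 443.8803·0.951751 − 184.1626·0.805065·0.774740 = 307.598218
B₀ = V₀ − E₀ = 443.8803 − 307.598218 = 136.282082
e^(−λT) = (B₀·e^(rT)/D − 0)/(1 − 0) = (136.2821·1.242136/184.1626 − 0)/1 = 0.91919225
λ = −ln(0.91919225)/9.1878 = 0.009171

B0=136.2821 lambda=0.0092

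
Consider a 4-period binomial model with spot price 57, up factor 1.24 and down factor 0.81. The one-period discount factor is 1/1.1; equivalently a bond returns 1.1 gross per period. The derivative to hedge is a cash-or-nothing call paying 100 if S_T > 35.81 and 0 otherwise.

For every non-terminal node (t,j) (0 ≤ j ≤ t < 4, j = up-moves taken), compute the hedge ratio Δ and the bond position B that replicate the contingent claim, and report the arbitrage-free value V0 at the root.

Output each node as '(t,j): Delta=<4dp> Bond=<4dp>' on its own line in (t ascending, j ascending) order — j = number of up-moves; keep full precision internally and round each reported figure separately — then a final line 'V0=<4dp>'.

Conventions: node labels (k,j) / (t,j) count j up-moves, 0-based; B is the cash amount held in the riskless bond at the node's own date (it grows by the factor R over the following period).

Under the risk-neutral measure, an up-move has probability p* = (R−d)/(u−d) = 0.6744 and values discount at R = 1.1.
At maturity the claim pays: V(4,0)=0.0000, V(4,1)=100.0000, V(4,2)=100.0000, V(4,3)=100.0000, V(4,4)=100.0000
(3,0): S=30.2921. Δ = (V_up−V_dn)/(S_up−S_dn) = (100.0000−0.0000)/(37.5622−24.5366) = 7.6772. V = [p*·100.0000 + (1−p*)·0.0000]/1.1 = 61.3108. B = V − Δ·S = -171.2474.
(3,1): S=46.3731. Δ = (V_up−V_dn)/(S_up−S_dn) = (100.0000−100.0000)/(57.5027−37.5622) = 0.0000. V = [p*·100.0000 + (1−p*)·100.0000]/1.1 = 90.9091. B = V − Δ·S = 90.9091.
(3,2): S=70.9910. Δ = (V_up−V_dn)/(S_up−S_dn) = (100.0000−100.0000)/(88.0288−57.5027) = 0.0000. V = [p*·100.0000 + (1−p*)·100.0000]/1.1 = 90.9091. B = V − Δ·S = 90.9091.
(3,3): S=108.6776. Δ = (V_up−V_dn)/(S_up−S_dn) = (100.0000−100.0000)/(134.7602−88.0288) = 0.0000. V = [p*·100.0000 + (1−p*)·100.0000]/1.1 = 90.9091. B = V − Δ·S = 90.9091.
(2,0): S=37.3977. Δ = (V_up−V_dn)/(S_up−S_dn) = (90.9091−61.3108)/(46.3731−30.2921) = 1.8406. V = [p*·90.9091 + (1−p*)·61.3108]/1.1 = 73.8840. B = V − Δ·S = 5.0508.
(2,1): S=57.2508. Δ = (V_up−V_dn)/(S_up−S_dn) = (90.9091−90.9091)/(70.9910−46.3731) = 0.0000. V = [p*·90.9091 + (1−p*)·90.9091]/1.1 = 82.6446. B = V − Δ·S = 82.6446.
(2,2): S=87.6432. Δ = (V_up−V_dn)/(S_up−S_dn) = (90.9091−90.9091)/(108.6776−70.9910) = 0.0000. V = [p*·90.9091 + (1−p*)·90.9091]/1.1 = 82.6446. B = V − Δ·S = 82.6446.
(1,0): S=46.1700. Δ = (V_up−V_dn)/(S_up−S_dn) = (82.6446−73.8840)/(57.2508−37.3977) = 0.4413. V = [p*·82.6446 + (1−p*)·73.8840]/1.1 = 72.5385. B = V − Δ·S = 52.1650.
(1,1): S=70.6800. Δ = (V_up−V_dn)/(S_up−S_dn) = (82.6446−82.6446)/(87.6432−57.2508) = 0.0000. V = [p*·82.6446 + (1−p*)·82.6446]/1.1 = 75.1315. B = V − Δ·S = 75.1315.
(0,0): S=57.0000. Δ = (V_up−V_dn)/(S_up−S_dn) = (75.1315−72.5385)/(70.6800−46.1700) = 0.1058. V = [p*·75.1315 + (1−p*)·72.5385]/1.1 = 67.5339. B = V − Δ·S = 61.5037.
Sanity check at the root: Δ(0,0)·S0 + B(0,0) reproduces V0 = 67.5339.

(0,0): Delta=0.1058 Bond=61.5037
(1,0): Delta=0.4413 Bond=52.1650
(1,1): Delta=0.0000 Bond=75.1315
(2,0): Delta=1.8406 Bond=5.0508
(2,1): Delta=0.0000 Bond=82.6446
(2,2): Delta=0.0000 Bond=82.6446
(3,0): Delta=7.6772 Bond=-171.2474
(3,1): Delta=0.0000 Bond=90.9091
(3,2): Delta=0.0000 Bond=90.9091
(3,3): Delta=0.0000 Bond=90.9091
V0=67.5339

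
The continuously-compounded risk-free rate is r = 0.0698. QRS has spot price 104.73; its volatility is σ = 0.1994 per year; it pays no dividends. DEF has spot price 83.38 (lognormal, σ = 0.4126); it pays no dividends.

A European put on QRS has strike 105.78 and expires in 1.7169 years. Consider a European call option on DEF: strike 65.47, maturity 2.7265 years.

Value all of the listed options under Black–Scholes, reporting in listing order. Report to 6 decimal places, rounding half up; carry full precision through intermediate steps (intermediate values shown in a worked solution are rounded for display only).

[QRS put K=105.78]
σ√T = 0.1994·√1.7169 = 0.261275
d₁ = (ln(S/K) + (r+σ²/2)T) / (σ√T) = (ln(104.73/105.78) + (0.0698+0.1994²/2)·1.7169) / 0.261275 = (-0.009976 + 0.153972) / 0.261275 = 0.551129
d₂ = d₁ − σ√T = 0.551129 − 0.261275 = 0.289854
e^{−rT} = 0.887063
N(−d₁) = 0.290773,  N(−d₂) = 0.385964
price = K·e^{−rT}·N(−d₂) − S·N(−d₁) = 36.216358 − 30.452633 = 5.763725
[DEF call K=65.47]
σ√T = 0.4126·√2.7265 = 0.681290
d₁ = (ln(S/K) + (r+σ²/2)T) / (σ√T) = (ln(83.38/65.47) + (0.0698+0.4126²/2)·2.7265) / 0.681290 = (0.241816 + 0.422388) / 0.681290 = 0.974921
d₂ = d₁ − σ√T = 0.974921 − 0.681290 = 0.293631
e^{−rT} = 0.826703
N(d₁) = 0.835200,  N(d₂) = 0.615480
price = S·N(d₁) − K·e^{−rT}·N(d₂) = 69.639007 − 33.312406 = 36.326601

price(QRS put K=105.78) = 5.763725
price(DEF call K=65.47) = 36.326601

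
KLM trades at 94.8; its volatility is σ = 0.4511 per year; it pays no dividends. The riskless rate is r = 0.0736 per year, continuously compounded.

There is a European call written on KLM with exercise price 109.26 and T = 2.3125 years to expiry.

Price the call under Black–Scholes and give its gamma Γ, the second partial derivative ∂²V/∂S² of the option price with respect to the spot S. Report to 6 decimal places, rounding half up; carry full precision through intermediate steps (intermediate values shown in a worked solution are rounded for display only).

σ√T = 0.4511·√2.3125 = 0.685984
d₁ = (ln(S/K) + (r+σ²/2)T) / (σ√T) = (ln(94.8/109.26) + (0.0736+0.4511²/2)·2.3125) / 0.685984 = (-0.141961 + 0.405487) / 0.685984 = 0.384158
d₂ = d₁ − σ√T = 0.384158 − 0.685984 = -0.301826
e^{−rT} = 0.843496
N(d₁) = 0.649569,  N(d₂) = 0.381392
Call price V = S·N(d₁) − K·e^{−rT}·N(d₂) = 61.579156 − 35.149266 = 26.429890
φ(d₁) = (1/√(2π))·e^{−d₁²/2} = 0.370565
Γ = φ(d₁) / (S·σ·√T) = 0.005698

price = 26.429890
Γ = 0.005698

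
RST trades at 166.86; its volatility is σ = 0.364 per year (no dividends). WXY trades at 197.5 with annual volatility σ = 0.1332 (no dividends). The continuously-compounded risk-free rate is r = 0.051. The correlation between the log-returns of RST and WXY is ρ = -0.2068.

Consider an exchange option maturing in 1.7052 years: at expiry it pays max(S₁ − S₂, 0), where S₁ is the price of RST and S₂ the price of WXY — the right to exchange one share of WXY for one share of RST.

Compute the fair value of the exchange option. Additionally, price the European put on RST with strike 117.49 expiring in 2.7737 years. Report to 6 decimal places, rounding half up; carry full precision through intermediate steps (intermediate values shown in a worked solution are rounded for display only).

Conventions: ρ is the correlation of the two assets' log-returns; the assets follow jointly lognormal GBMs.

exchange price = 25.203892
price(RST put K=117.49) = 9.057362

σ_eff = √(σ₁² + σ₂² − 2ρσ₁σ₂) = √(0.364² + 0.1332² − 2·-0.2068·0.364·0.1332) = 0.412664
d₁ = (ln(S₁/S₂) + (q₂ − q₁ + σ_eff²/2)T) / (σ_eff√T) = (ln(166.86/197.5) + (0.0 − 0.0 + 0.085146)·1.7052) / 0.538870 = -0.043411
d₂ = d₁ − σ_eff√T = -0.043411 − 0.538870 = -0.582281
N(d₁) = 0.482687,  N(d₂) = 0.280189
V = S₁·e^{−q₁T}·N(d₁) − S₂·e^{−q₂T}·N(d₂) = 80.541149 − 55.337257 = 25.203892
[vanilla: RST put K=117.49]
σ√T = 0.364·√2.7737 = 0.606221
d₁ = (ln(S/K) + (r+σ²/2)T) / (σ√T) = (ln(166.86/117.49) + (0.051+0.364²/2)·2.7737) / 0.606221 = (0.350802 + 0.325211) / 0.606221 = 1.115125
d₂ = d₁ − σ√T = 1.115125 − 0.606221 = 0.508904
e^{−rT} = 0.868091
N(−d₁) = 0.132398,  N(−d₂) = 0.305410
price = K·e^{−rT}·N(−d₂) − S·N(−d₁) = 31.149348 − 22.091986 = 9.057362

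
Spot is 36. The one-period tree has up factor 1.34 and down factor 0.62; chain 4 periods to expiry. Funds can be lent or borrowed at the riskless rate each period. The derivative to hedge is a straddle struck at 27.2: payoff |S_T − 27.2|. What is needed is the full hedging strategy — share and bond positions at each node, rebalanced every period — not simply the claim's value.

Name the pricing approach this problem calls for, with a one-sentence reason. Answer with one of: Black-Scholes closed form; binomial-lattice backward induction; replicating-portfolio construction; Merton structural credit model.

framework: replicating-portfolio construction

Key observation: since the answer must list Δ and B at each node of the 1.34/0.62 lattice on 36, the replicating-portfolio method — solving the two-state system at every node — is the one that applies.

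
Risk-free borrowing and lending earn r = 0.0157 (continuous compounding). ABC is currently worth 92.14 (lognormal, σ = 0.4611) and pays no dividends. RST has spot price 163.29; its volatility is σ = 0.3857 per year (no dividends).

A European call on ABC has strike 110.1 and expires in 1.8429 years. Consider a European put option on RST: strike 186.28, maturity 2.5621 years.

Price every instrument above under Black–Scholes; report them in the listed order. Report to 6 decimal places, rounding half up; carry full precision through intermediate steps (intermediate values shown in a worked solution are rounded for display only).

price(ABC call K=110.1) = 17.717025
price(RST put K=186.28) = 49.747512

[ABC call K=110.1]
σ√T = 0.4611·√1.8429 = 0.625959
d₁ = (ln(S/K) + (r+σ²/2)T) / (σ√T) = (ln(92.14/110.1) + (0.0157+0.4611²/2)·1.8429) / 0.625959 = (-0.178080 + 0.224846) / 0.625959 = 0.074711
d₂ = d₁ − σ√T = 0.074711 − 0.625959 = -0.551248
e^{−rT} = 0.971481
N(d₁) = 0.529778,  N(d₂) = 0.290732
price = S·N(d₁) − K·e^{−rT}·N(d₂) = 48.813718 − 31.096692 = 17.717025
[RST put K=186.28]
σ√T = 0.3857·√2.5621 = 0.617373
d₁ = (ln(S/K) + (r+σ²/2)T) / (σ√T) = (ln(163.29/186.28) + (0.0157+0.3857²/2)·2.5621) / 0.617373 = (-0.131723 + 0.230800) / 0.617373 = 0.160481
d₂ = d₁ − σ√T = 0.160481 − 0.617373 = -0.456892
e^{−rT} = 0.960573
N(−d₁) = 0.436251,  N(−d₂) = 0.676126
price = K·e^{−rT}·N(−d₂) − S·N(−d₁) = 120.982962 − 71.235450 = 49.747512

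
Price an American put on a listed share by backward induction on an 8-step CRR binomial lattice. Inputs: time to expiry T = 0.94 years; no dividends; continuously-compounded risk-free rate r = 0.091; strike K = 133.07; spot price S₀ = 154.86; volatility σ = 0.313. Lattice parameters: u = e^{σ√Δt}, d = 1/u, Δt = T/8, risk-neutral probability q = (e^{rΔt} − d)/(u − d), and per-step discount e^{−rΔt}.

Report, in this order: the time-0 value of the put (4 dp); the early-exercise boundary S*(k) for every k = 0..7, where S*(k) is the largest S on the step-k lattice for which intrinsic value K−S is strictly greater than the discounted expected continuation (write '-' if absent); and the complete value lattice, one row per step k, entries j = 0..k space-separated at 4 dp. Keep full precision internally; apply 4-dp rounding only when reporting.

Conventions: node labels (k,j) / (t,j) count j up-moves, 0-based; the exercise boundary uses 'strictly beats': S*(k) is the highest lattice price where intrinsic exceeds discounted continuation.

price = 5.8757
boundary = - - - - 100.8221 90.5649 100.8221 112.2410
tree:
5.8757
9.4113 2.7745
14.6733 4.8093 0.9772
22.1622 8.1502 1.8636 0.1896
32.2479 13.4263 3.5095 0.4019 0.0000
42.5051 21.3242 6.5049 0.8520 0.0000 0.0000
51.7188 32.2479 11.8075 1.8062 0.0000 0.0000 0.0000
59.9951 42.5051 20.8290 3.8289 0.0000 0.0000 0.0000 0.0000
67.4295 51.7188 32.2479 8.1168 0.0000 0.0000 0.0000 0.0000 0.0000

Δt=0.11750, u=1.11326, d=0.89826, q=0.52320, disc=e^(-rΔt)=0.98936
k=8 terminal: V=max(K-S,0) → 67.4295 51.7188 32.2479 8.1168 0.0000 0.0000 0.0000 0.0000 0.0000
k=7: j=0 S=73.0749 intr=59.9951 cont=58.5799 V=59.9951[EX]; j=1 S=90.5649 intr=42.5051 cont=41.0898 V=42.5051[EX]; j=2 S=112.2410 intr=20.8290 cont=19.4137 V=20.8290[EX]; j=3 S=139.1052 intr=0.0000 cont=3.8289 V=3.8289[hold]; j=4 S=172.3992 intr=0.0000 cont=0.0000 V=0.0000[hold]; j=5 S=213.6618 intr=0.0000 cont=0.0000 V=0.0000[hold]; j=6 S=264.8004 intr=0.0000 cont=0.0000 V=0.0000[hold]; j=7 S=328.1788 intr=0.0000 cont=0.0000 V=0.0000[hold]  S*(7)=112.2410
k=6: j=0 S=81.3512 intr=51.7188 cont=50.3035 V=51.7188[EX]; j=1 S=100.8221 intr=32.2479 cont=30.8326 V=32.2479[EX]; j=2 S=124.9532 intr=8.1168 cont=11.8075 V=11.8075[hold]; j=3 S=154.8600 intr=0.0000 cont=1.8062 V=1.8062[hold]; j=4 S=191.9248 intr=0.0000 cont=0.0000 V=0.0000[hold]; j=5 S=237.8608 intr=0.0000 cont=0.0000 V=0.0000[hold]; j=6 S=294.7912 intr=0.0000 cont=0.0000 V=0.0000[hold]  S*(6)=100.8221
k=5: j=0 S=90.5649 intr=42.5051 cont=41.0898 V=42.5051[EX]; j=1 S=112.2410 intr=20.8290 cont=21.3242 V=21.3242[hold]; j=2 S=139.1052 intr=0.0000 cont=6.5049 V=6.5049[hold]; j=3 S=172.3992 intr=0.0000 cont=0.8520 V=0.8520[hold]; j=4 S=213.6618 intr=0.0000 cont=0.0000 V=0.0000[hold]; j=5 S=264.8004 intr=0.0000 cont=0.0000 V=0.0000[hold]  S*(5)=90.5649
k=4: j=0 S=100.8221 intr=32.2479 cont=31.0890 V=32.2479[EX]; j=1 S=124.9532 intr=8.1168 cont=13.4263 V=13.4263[hold]; j=2 S=154.8600 intr=0.0000 cont=3.5095 V=3.5095[hold]; j=3 S=191.9248 intr=0.0000 cont=0.4019 V=0.4019[hold]; j=4 S=237.8608 intr=0.0000 cont=0.0000 V=0.0000[hold]  S*(4)=100.8221
k=3: j=0 S=112.2410 intr=20.8290 cont=22.1622 V=22.1622[hold]; j=1 S=139.1052 intr=0.0000 cont=8.1502 V=8.1502[hold]; j=2 S=172.3992 intr=0.0000 cont=1.8636 V=1.8636[hold]; j=3 S=213.6618 intr=0.0000 cont=0.1896 V=0.1896[hold]  S*(3)=-
k=2: j=0 S=124.9532 intr=8.1168 cont=14.6733 V=14.6733[hold]; j=1 S=154.8600 intr=0.0000 cont=4.8093 V=4.8093[hold]; j=2 S=191.9248 intr=0.0000 cont=0.9772 V=0.9772[hold]  S*(2)=-
k=1: j=0 S=139.1052 intr=0.0000 cont=9.4113 V=9.4113[hold]; j=1 S=172.3992 intr=0.0000 cont=2.7745 V=2.7745[hold]  S*(1)=-
k=0: j=0 S=154.8600 intr=0.0000 cont=5.8757 V=5.8757[hold]  S*(0)=-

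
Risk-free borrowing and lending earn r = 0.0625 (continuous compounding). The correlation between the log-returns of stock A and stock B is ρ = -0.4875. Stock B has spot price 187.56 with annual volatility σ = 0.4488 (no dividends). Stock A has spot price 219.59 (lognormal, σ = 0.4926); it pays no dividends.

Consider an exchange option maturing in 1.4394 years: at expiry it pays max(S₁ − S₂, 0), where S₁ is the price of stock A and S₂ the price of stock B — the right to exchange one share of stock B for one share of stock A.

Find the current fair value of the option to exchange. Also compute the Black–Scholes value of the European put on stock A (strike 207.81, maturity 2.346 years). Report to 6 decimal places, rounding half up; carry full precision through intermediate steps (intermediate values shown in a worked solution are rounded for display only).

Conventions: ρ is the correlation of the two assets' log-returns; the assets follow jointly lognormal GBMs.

σ_eff = √(σ₁² + σ₂² − 2ρσ₁σ₂) = √(0.4926² + 0.4488² − 2·-0.4875·0.4926·0.4488) = 0.812175
d₁ = (ln(S₁/S₂) + (q₂ − q₁ + σ_eff²/2)T) / (σ_eff√T) = (ln(219.59/187.56) + (0.0 − 0.0 + 0.329814)·1.4394) / 0.974407 = 0.649008
d₂ = d₁ − σ_eff√T = 0.649008 − 0.974407 = -0.325399
N(d₁) = 0.741833,  N(d₂) = 0.372440
V = S₁·e^{−q₁T}·N(d₁) − S₂·e^{−q₂T}·N(d₂) = 162.899188 − 69.854766 = 93.044422
[vanilla: stock A put K=207.81]
σ√T = 0.4926·√2.346 = 0.754499
d₁ = (ln(S/K) + (r+σ²/2)T) / (σ√T) = (ln(219.59/207.81) + (0.0625+0.4926²/2)·2.346) / 0.754499 = (0.055138 + 0.431259) / 0.754499 = 0.644663
d₂ = d₁ − σ√T = 0.644663 − 0.754499 = -0.109836
e^{−rT} = 0.863618
N(−d₁) = 0.259573,  N(−d₂) = 0.543730
price = K·e^{−rT}·N(−d₂) − S·N(−d₁) = 97.582405 − 56.999619 = 40.582786

exchange price = 93.044422
price(stock A put K=207.81) = 40.582786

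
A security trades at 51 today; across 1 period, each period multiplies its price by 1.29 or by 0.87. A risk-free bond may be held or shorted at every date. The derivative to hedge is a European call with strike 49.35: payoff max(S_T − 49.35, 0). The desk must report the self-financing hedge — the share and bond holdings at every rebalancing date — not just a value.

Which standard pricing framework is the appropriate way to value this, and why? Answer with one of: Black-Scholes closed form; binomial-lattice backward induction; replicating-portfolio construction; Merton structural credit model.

framework: replicating-portfolio construction

Key observation: a price alone would not answer the question — the per-node share/bond construction on the spot-51, 1.29/0.87 tree is required, and only the replicating-portfolio method yields it.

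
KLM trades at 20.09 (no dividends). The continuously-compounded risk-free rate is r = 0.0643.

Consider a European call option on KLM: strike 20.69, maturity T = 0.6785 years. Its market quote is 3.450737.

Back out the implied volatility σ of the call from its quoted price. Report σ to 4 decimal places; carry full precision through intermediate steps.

sigma = 0.5082

At σ = 0.5082 the Black–Scholes value reproduces the quote:
σ√T = 0.5082·√0.6785 = 0.418610
d₁ = (ln(S/K) + (r+σ²/2)T) / (σ√T) = (ln(20.09/20.69) + (0.0643+0.5082²/2)·0.6785) / 0.418610 = (-0.029428 + 0.131245) / 0.418610 = 0.243225
d₂ = d₁ − σ√T = 0.243225 − 0.418610 = -0.175385
e^{−rT} = 0.957310
N(d₁) = 0.596084,  N(d₂) = 0.430389
V = S·N(d₁) − K·e^{−rT}·N(d₂) = 11.975336 − 8.524600 = 3.450737 (matching the quote); vega is positive throughout, so no other σ reproduces this price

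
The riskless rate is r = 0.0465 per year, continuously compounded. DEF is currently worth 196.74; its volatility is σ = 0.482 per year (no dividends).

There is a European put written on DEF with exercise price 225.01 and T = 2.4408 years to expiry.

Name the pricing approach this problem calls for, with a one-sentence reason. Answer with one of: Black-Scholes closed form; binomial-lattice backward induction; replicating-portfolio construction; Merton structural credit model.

Key observation: a European-exercise option on DEF struck at 225.01 — a GBM underlying with constant parameters — admits an analytic price: the data contain no early exercise, no discrete tree, no debt structure.

framework: Black-Scholes closed form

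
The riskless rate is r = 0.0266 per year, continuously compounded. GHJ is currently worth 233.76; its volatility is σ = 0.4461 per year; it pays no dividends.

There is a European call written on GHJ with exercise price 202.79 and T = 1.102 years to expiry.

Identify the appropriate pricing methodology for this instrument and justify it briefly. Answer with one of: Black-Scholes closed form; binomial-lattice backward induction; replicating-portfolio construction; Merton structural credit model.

framework: Black-Scholes closed form

Key observation: a European-exercise option on GHJ struck at 202.79 — a GBM underlying with constant parameters — admits an analytic price: the data contain no early exercise, no discrete tree, no debt structure.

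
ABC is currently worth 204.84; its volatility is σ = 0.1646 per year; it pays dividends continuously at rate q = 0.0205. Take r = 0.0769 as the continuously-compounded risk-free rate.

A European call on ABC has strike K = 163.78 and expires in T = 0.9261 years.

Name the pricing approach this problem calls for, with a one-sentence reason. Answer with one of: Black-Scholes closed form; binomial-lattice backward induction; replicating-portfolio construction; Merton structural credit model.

framework: Black-Scholes closed form

Key observation: the strike-163.78 call on ABC is European-exercise on a continuously-modelled lognormal underlying, so its value is a single closed-form evaluation.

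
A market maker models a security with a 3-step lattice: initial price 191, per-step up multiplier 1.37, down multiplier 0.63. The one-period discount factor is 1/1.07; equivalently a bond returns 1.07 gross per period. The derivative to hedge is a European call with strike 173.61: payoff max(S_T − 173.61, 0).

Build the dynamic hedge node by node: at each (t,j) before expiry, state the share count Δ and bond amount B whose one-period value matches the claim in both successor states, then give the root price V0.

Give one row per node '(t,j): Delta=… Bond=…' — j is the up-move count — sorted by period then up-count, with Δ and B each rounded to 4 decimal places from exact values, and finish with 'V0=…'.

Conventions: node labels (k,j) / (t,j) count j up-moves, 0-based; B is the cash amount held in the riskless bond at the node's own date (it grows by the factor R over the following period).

No-arbitrage ⇒ martingale measure with p* = (R−d)/(u−d) = 0.5946.
Expiry values: V(3,0)=0.0000, V(3,1)=0.0000, V(3,2)=52.2374, V(3,3)=317.5184
(2,0): S=75.8079. Δ = (V_up−V_dn)/(S_up−S_dn) = (0.0000−0.0000)/(103.8568−47.7590) = 0.0000. V = [p*·0.0000 + (1−p*)·0.0000]/1.07 = 0.0000. B = V − Δ·S = 0.0000.
(2,1): S=164.8521. Δ = (V_up−V_dn)/(S_up−S_dn) = (52.2374−0.0000)/(225.8474−103.8568) = 0.4282. V = [p*·52.2374 + (1−p*)·0.0000]/1.07 = 29.0281. B = V − Δ·S = -41.5630.
(2,2): S=358.4879. Δ = (V_up−V_dn)/(S_up−S_dn) = (317.5184−52.2374)/(491.1284−225.8474) = 1.0000. V = [p*·317.5184 + (1−p*)·52.2374]/1.07 = 196.2356. B = V − Δ·S = -162.2523.
(1,0): S=120.3300. Δ = (V_up−V_dn)/(S_up−S_dn) = (29.0281−0.0000)/(164.8521−75.8079) = 0.3260. V = [p*·29.0281 + (1−p*)·0.0000]/1.07 = 16.1308. B = V − Δ·S = -23.0964.
(1,1): S=261.6700. Δ = (V_up−V_dn)/(S_up−S_dn) = (196.2356−29.0281)/(358.4879−164.8521) = 0.8635. V = [p*·196.2356 + (1−p*)·29.0281]/1.07 = 120.0456. B = V − Δ·S = -105.9105.
(0,0): S=191.0000. Δ = (V_up−V_dn)/(S_up−S_dn) = (120.0456−16.1308)/(261.6700−120.3300) = 0.7352. V = [p*·120.0456 + (1−p*)·16.1308]/1.07 = 72.8205. B = V − Δ·S = -67.6048.
As a check, the time-0 holding Δ(0,0)·S0 + B(0,0) comes to 72.8205 — exactly V0.

(0,0): Delta=0.7352 Bond=-67.6048
(1,0): Delta=0.3260 Bond=-23.0964
(1,1): Delta=0.8635 Bond=-105.9105
(2,0): Delta=0.0000 Bond=0.0000
(2,1): Delta=0.4282 Bond=-41.5630
(2,2): Delta=1.0000 Bond=-162.2523
V0=72.8205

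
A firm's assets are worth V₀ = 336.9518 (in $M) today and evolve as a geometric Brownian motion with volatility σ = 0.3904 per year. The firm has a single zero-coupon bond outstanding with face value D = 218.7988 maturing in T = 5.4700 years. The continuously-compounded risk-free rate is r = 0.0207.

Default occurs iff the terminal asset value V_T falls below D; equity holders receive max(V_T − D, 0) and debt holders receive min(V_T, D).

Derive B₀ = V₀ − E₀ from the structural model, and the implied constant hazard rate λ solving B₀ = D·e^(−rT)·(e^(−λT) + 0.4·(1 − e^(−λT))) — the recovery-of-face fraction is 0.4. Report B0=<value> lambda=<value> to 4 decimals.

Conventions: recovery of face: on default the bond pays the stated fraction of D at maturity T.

Equity is a call on the firm's assets struck at D = 218.7988:
d₁ = [ln(V₀/D) + (r + σ²/2)T] / (σ√T)
   = [ln(336.9518/218.7988) + (0.0207 + 0.5·0.3904²)·5.4700] / (0.3904·√5.4700)
   = [0.431787 + 0.530076] / 0.913069 = 1.053440
d₂ = d₁ − σ√T = 1.053440 − 0.913069 = 0.140372
N(d₁) = 0.853930,  N(d₂) = 0.555817,  e^(−rT) = 0.892946
E₀ = V₀·N(d₁) − D·e^(−rT)·N(d₂)
   = 336.9518·0.853930 − 218.7988·0.892946·0.555817 = 179.140369
B₀ = V₀ − E₀ = 336.9518 − 179.140369 = 157.811431
e^(−λT) = (B₀·e^(rT)/D − 0.4)/(1 − 0.4) = (157.8114·1.119888/218.7988 − 0.4)/0.6 = 0.67955606
λ = −ln(0.67955606)/5.4700 = 0.070624

B0=157.8114 lambda=0.0706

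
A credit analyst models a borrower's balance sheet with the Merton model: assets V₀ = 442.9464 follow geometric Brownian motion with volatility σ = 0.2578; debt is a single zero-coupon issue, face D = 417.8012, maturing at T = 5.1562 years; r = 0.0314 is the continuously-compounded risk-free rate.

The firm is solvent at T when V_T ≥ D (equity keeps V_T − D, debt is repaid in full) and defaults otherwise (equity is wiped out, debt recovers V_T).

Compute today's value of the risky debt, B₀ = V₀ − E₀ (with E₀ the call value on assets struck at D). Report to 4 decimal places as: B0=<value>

With assets at 442.9464 and a single debt payment of 417.8012 at 5.1562 years:
d₁ = [ln(V₀/D) + (r + σ²/2)T] / (σ√T)
   = [ln(442.9464/417.8012) + (0.0314 + 0.5·0.2578²)·5.1562] / (0.2578·√5.1562)
   = [0.058443 + 0.333247] / 0.585393 = 0.669106
d₂ = d₁ − σ√T = 0.669106 − 0.585393 = 0.083713
N(d₁) = 0.748286,  N(d₂) = 0.533358,  e^(−rT) = 0.850522
E₀ = V₀·N(d₁) − D·e^(−rT)·N(d₂)
   = 442.9464·0.748286 − 417.8012·0.850522·0.533358 = 141.922429
B₀ = V₀ − E₀ = 442.9464 − 141.922429 = 301.023971

B0=301.0240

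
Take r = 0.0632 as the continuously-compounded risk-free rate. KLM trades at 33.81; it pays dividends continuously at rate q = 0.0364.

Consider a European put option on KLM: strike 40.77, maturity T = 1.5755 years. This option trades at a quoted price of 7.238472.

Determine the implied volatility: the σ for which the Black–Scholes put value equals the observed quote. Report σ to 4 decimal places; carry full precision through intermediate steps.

sigma = 0.2508

At σ = 0.2508 the Black–Scholes value reproduces the quote:
σ√T = 0.2508·√1.5755 = 0.314801
d₁ = (ln(S/K) + (r−q+σ²/2)T) / (σ√T) = (ln(33.81/40.77) + (0.0632−0.0364+0.2508²/2)·1.5755) / 0.314801 = (-0.187190 + 0.091773) / 0.314801 = -0.303101
d₂ = d₁ − σ√T = -0.303101 − 0.314801 = -0.617902
e^{−rT} = 0.905225
e^{−qT} = 0.944265
N(−d₁) = 0.619093,  N(−d₂) = 0.731680
V = K·e^{−rT}·N(−d₂) − S·e^{−qT}·N(−d₁) = 27.003405 − 19.764933 = 7.238472 (equal to the quote); since ∂V/∂σ > 0 for all σ, the implied volatility is unique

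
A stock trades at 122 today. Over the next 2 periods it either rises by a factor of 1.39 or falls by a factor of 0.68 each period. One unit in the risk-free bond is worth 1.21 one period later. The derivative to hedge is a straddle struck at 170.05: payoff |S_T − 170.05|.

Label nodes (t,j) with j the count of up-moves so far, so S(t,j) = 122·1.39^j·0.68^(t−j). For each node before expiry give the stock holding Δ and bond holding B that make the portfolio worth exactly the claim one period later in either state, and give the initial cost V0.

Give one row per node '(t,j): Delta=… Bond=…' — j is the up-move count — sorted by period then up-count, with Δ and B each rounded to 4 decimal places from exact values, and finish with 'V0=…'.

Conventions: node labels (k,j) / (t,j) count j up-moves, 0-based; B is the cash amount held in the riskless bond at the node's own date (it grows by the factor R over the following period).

(0,0): Delta=-0.0646 Bond=52.0153
(1,0): Delta=-1.0000 Bond=140.5372
(1,1): Delta=0.0908 Bond=36.5842
V0=44.1310

No-arbitrage ⇒ martingale measure with p* = (R−d)/(u−d) = 0.7465.
At maturity the claim pays: V(2,0)=113.6372, V(2,1)=54.7356, V(2,2)=65.6662
  t=1,j=0: stock 82.9600 → up 115.3144 (V=54.7356), down 56.4128 (V=113.6372). Price 57.5772; hedge Δ=-1.0000, bond B=140.5372.
  t=1,j=1: stock 169.5800 → up 235.7162 (V=65.6662), down 115.3144 (V=54.7356). Price 51.9794; hedge Δ=0.0908, bond B=36.5842.
  t=0,j=0: stock 122.0000 → up 169.5800 (V=51.9794), down 82.9600 (V=57.5772). Price 44.1310; hedge Δ=-0.0646, bond B=52.0153.
As a check, the time-0 holding Δ(0,0)·S0 + B(0,0) comes to 44.1310 — exactly V0.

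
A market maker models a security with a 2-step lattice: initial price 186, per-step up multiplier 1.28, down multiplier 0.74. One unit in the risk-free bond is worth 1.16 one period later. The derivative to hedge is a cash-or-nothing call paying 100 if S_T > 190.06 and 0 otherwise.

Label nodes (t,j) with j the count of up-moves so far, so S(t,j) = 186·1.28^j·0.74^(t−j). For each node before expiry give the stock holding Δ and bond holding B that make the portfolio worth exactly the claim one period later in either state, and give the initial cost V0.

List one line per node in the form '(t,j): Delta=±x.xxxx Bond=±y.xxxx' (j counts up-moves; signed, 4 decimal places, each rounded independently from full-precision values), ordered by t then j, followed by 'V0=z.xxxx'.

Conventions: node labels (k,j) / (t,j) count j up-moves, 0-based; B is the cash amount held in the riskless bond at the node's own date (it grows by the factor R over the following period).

(0,0): Delta=0.6676 Bond=-79.2095
(1,0): Delta=0.0000 Bond=0.0000
(1,1): Delta=0.7778 Bond=-118.1354
V0=44.9568

Since d<R<u, set p* = (R−d)/(u−d) = 0.7778; price each node as the discounted p*-expectation of its children.
Expiry values: V(2,0)=0.0000, V(2,1)=0.0000, V(2,2)=100.0000
(1,0): S=137.6400. Δ = (V_up−V_dn)/(S_up−S_dn) = (0.0000−0.0000)/(176.1792−101.8536) = 0.0000. V = [p*·0.0000 + (1−p*)·0.0000]/1.16 = 0.0000. B = V − Δ·S = 0.0000.
(1,1): S=238.0800. Δ = (V_up−V_dn)/(S_up−S_dn) = (100.0000−0.0000)/(304.7424−176.1792) = 0.7778. V = [p*·100.0000 + (1−p*)·0.0000]/1.16 = 67.0498. B = V − Δ·S = -118.1354.
(0,0): S=186.0000. Δ = (V_up−V_dn)/(S_up−S_dn) = (67.0498−0.0000)/(238.0800−137.6400) = 0.6676. V = [p*·67.0498 + (1−p*)·0.0000]/1.16 = 44.9568. B = V − Δ·S = -79.2095.
Sanity check at the root: Δ(0,0)·S0 + B(0,0) reproduces V0 = 44.9568.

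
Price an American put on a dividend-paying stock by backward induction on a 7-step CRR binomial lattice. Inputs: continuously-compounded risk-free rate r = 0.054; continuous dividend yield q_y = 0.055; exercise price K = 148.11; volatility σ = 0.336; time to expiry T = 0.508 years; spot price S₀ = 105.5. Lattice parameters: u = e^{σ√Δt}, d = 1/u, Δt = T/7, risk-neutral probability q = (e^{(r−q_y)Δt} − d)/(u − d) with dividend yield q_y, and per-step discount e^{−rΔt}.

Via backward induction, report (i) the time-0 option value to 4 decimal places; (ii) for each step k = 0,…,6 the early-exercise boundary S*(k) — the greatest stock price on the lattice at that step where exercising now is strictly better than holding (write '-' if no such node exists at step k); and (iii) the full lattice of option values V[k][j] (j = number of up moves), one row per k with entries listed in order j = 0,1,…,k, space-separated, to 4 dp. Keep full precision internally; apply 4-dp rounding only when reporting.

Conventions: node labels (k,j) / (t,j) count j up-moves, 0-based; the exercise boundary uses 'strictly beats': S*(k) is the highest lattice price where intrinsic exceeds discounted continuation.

price = 43.2138
boundary = - 96.3701 88.0302 96.3701 105.5000 115.4949 126.4367
tree:
43.2138
51.7399 34.2206
60.0798 42.8058 25.0887
67.6979 51.7399 33.3620 16.2236
74.6567 60.0798 42.6100 23.4962 8.3827
81.0133 67.6979 51.7399 32.6151 13.6908 2.6313
86.8199 74.6567 60.0798 42.6100 21.6733 5.0507 0.0000
92.1239 81.0133 67.6979 51.7399 32.6151 9.6949 0.0000 0.0000

Δt=0.07257, u=1.09474, d=0.91346, q=0.47699, disc=e^(-rΔt)=0.99609
k=7 terminal: V=max(K-S,0) → 92.1239 81.0133 67.6979 51.7399 32.6151 9.6949 0.0000 0.0000
k=6: j=0 S=61.2901 intr=86.8199 cont=86.4847 V=86.8199[EX]; j=1 S=73.4533 intr=74.6567 cont=74.3700 V=74.6567[EX]; j=2 S=88.0302 intr=60.0798 cont=59.8511 V=60.0798[EX]; j=3 S=105.5000 intr=42.6100 cont=42.4510 V=42.6100[EX]; j=4 S=126.4367 intr=21.6733 cont=21.5977 V=21.6733[EX]; j=5 S=151.5283 intr=0.0000 cont=5.0507 V=5.0507[hold]; j=6 S=181.5994 intr=0.0000 cont=0.0000 V=0.0000[hold]  S*(6)=126.4367
k=5: j=0 S=67.0967 intr=81.0133 cont=80.7013 V=81.0133[EX]; j=1 S=80.4121 intr=67.6979 cont=67.4389 V=67.6979[EX]; j=2 S=96.3701 intr=51.7399 cont=51.5445 V=51.7399[EX]; j=3 S=115.4949 intr=32.6151 cont=32.4959 V=32.6151[EX]; j=4 S=138.4151 intr=9.6949 cont=13.6908 V=13.6908[hold]; j=5 S=165.8838 intr=0.0000 cont=2.6313 V=2.6313[hold]  S*(5)=115.4949
k=4: j=0 S=73.4533 intr=74.6567 cont=74.3700 V=74.6567[EX]; j=1 S=88.0302 intr=60.0798 cont=59.8511 V=60.0798[EX]; j=2 S=105.5000 intr=42.6100 cont=42.4510 V=42.6100[EX]; j=3 S=126.4367 intr=21.6733 cont=23.4962 V=23.4962[hold]; j=4 S=151.5283 intr=0.0000 cont=8.3827 V=8.3827[hold]  S*(4)=105.5000
k=3: j=0 S=80.4121 intr=67.6979 cont=67.4389 V=67.6979[EX]; j=1 S=96.3701 intr=51.7399 cont=51.5445 V=51.7399[EX]; j=2 S=115.4949 intr=32.6151 cont=33.3620 V=33.3620[hold]; j=3 S=138.4151 intr=9.6949 cont=16.2236 V=16.2236[hold]  S*(3)=96.3701
k=2: j=0 S=88.0302 intr=60.0798 cont=59.8511 V=60.0798[EX]; j=1 S=105.5000 intr=42.6100 cont=42.8058 V=42.8058[hold]; j=2 S=126.4367 intr=21.6733 cont=25.0887 V=25.0887[hold]  S*(2)=88.0302
k=1: j=0 S=96.3701 intr=51.7399 cont=51.6376 V=51.7399[EX]; j=1 S=115.4949 intr=32.6151 cont=34.2206 V=34.2206[hold]  S*(1)=96.3701
k=0: j=0 S=105.5000 intr=42.6100 cont=43.2138 V=43.2138[hold]  S*(0)=-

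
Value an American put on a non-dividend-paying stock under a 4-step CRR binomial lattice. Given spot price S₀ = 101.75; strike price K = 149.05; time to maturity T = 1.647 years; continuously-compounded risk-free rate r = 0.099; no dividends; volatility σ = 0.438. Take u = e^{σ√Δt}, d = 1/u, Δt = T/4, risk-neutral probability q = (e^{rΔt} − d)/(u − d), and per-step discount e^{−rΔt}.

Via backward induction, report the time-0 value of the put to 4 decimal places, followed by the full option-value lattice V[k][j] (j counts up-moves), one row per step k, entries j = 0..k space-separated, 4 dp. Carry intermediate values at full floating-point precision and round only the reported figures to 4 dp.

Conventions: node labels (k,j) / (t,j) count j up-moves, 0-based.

price = 47.8574
tree:
47.8574
72.2301 27.7557
91.0520 47.3000 10.7581
105.2622 72.2301 22.5579 0.0000
115.9908 91.0520 47.3000 0.0000 0.0000

params: Δt=0.41175 u=1.32453 d=0.75499 q=0.50325 e^(-rΔt)=0.96006
t_4 payoffs: 115.9908 91.0520 47.3000 0.0000 0.0000
k=3: node(3,0) S=43.7878 payoff=105.2622 vs cont=99.3086 → 105.2622 [stop]  node(3,1) S=76.8199 payoff=72.2301 vs cont=66.2765 → 72.2301 [stop]  node(3,2) S=134.7705 payoff=14.2795 vs cont=22.5579 → 22.5579 [wait]  node(3,3) S=236.4373 payoff=0.0000 vs cont=0.0000 → 0.0000 [wait]
k=2: node(2,0) S=57.9980 payoff=91.0520 vs cont=85.0984 → 91.0520 [stop]  node(2,1) S=101.7500 payoff=47.3000 vs cont=45.3461 → 47.3000 [stop]  node(2,2) S=178.5071 payoff=0.0000 vs cont=10.7581 → 10.7581 [wait]
k=1: node(1,0) S=76.8199 payoff=72.2301 vs cont=66.2765 → 72.2301 [stop]  node(1,1) S=134.7705 payoff=14.2795 vs cont=27.7557 → 27.7557 [wait]
k=0: node(0,0) S=101.7500 payoff=47.3000 vs cont=47.8574 → 47.8574 [wait]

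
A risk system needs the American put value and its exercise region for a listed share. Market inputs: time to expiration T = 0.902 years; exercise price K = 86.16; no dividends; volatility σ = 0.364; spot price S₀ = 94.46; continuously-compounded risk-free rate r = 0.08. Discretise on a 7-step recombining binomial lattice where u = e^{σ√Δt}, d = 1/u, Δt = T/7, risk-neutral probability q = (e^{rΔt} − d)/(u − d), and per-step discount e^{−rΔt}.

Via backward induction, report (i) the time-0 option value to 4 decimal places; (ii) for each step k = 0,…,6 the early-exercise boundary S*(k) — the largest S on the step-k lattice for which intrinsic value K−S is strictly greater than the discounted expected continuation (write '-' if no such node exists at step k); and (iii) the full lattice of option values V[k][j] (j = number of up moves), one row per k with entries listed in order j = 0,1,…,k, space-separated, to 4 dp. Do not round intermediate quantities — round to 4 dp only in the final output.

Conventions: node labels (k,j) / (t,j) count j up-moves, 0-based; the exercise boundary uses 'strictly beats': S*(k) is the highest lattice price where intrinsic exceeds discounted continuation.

Δt=0.12886  u=1.13958  d=0.87751  q=0.50692  discount=0.98974
step 7 (expiry): payoffs max(K−S,0) = 48.3139 37.0110 22.3325 3.2702 0.0000 0.0000 0.0000 0.0000
step 6: (k=6,j=0): S=43.1289, K−S=43.0311, hold=42.1475 ⇒ V=43.0311 exercise | (k=6,j=1): S=56.0095, K−S=30.1505, hold=29.2669 ⇒ V=30.1505 exercise | (k=6,j=2): S=72.7369, K−S=13.4231, hold=12.5395 ⇒ V=13.4231 exercise | (k=6,j=3): S=94.4600, K−S=0.0000, hold=1.5959 ⇒ V=1.5959 continue | (k=6,j=4): S=122.6708, K−S=0.0000, hold=0.0000 ⇒ V=0.0000 continue | (k=6,j=5): S=159.3068, K−S=0.0000, hold=0.0000 ⇒ V=0.0000 continue | (k=6,j=6): S=206.8843, K−S=0.0000, hold=0.0000 ⇒ V=0.0000 continue  boundary S*=72.7369
step 5: (k=5,j=0): S=49.1490, K−S=37.0110, hold=36.1274 ⇒ V=37.0110 exercise | (k=5,j=1): S=63.8275, K−S=22.3325, hold=21.4488 ⇒ V=22.3325 exercise | (k=5,j=2): S=82.8898, K−S=3.2702, hold=7.3515 ⇒ V=7.3515 continue | (k=5,j=3): S=107.6452, K−S=0.0000, hold=0.7788 ⇒ V=0.7788 continue | (k=5,j=4): S=139.7938, K−S=0.0000, hold=0.0000 ⇒ V=0.0000 continue | (k=5,j=5): S=181.5436, K−S=0.0000, hold=0.0000 ⇒ V=0.0000 continue  boundary S*=63.8275
step 4: (k=4,j=0): S=56.0095, K−S=30.1505, hold=29.2669 ⇒ V=30.1505 exercise | (k=4,j=1): S=72.7369, K−S=13.4231, hold=14.5872 ⇒ V=14.5872 continue | (k=4,j=2): S=94.4600, K−S=0.0000, hold=3.9785 ⇒ V=3.9785 continue | (k=4,j=3): S=122.6708, K−S=0.0000, hold=0.3801 ⇒ V=0.3801 continue | (k=4,j=4): S=159.3068, K−S=0.0000, hold=0.0000 ⇒ V=0.0000 continue  boundary S*=56.0095
step 3: (k=3,j=0): S=63.8275, K−S=22.3325, hold=22.0329 ⇒ V=22.3325 exercise | (k=3,j=1): S=82.8898, K−S=3.2702, hold=9.1150 ⇒ V=9.1150 continue | (k=3,j=2): S=107.6452, K−S=0.0000, hold=2.1323 ⇒ V=2.1323 continue | (k=3,j=3): S=139.7938, K−S=0.0000, hold=0.1855 ⇒ V=0.1855 continue  boundary S*=63.8275
step 2: (k=2,j=0): S=72.7369, K−S=13.4231, hold=15.4720 ⇒ V=15.4720 continue | (k=2,j=1): S=94.4600, K−S=0.0000, hold=5.5182 ⇒ V=5.5182 continue | (k=2,j=2): S=122.6708, K−S=0.0000, hold=1.1337 ⇒ V=1.1337 continue  boundary S*=-
step 1: (k=1,j=0): S=82.8898, K−S=3.2702, hold=10.3193 ⇒ V=10.3193 continue | (k=1,j=1): S=107.6452, K−S=0.0000, hold=3.2618 ⇒ V=3.2618 continue  boundary S*=-
step 0: (k=0,j=0): S=94.4600, K−S=0.0000, hold=6.6726 ⇒ V=6.6726 continue  boundary S*=-

price = 6.6726
boundary = - - - 63.8275 56.0095 63.8275 72.7369
tree:
6.6726
10.3193 3.2618
15.4720 5.5182 1.1337
22.3325 9.1150 2.1323 0.1855
30.1505 14.5872 3.9785 0.3801 0.0000
37.0110 22.3325 7.3515 0.7788 0.0000 0.0000
43.0311 30.1505 13.4231 1.5959 0.0000 0.0000 0.0000
48.3139 37.0110 22.3325 3.2702 0.0000 0.0000 0.0000 0.0000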